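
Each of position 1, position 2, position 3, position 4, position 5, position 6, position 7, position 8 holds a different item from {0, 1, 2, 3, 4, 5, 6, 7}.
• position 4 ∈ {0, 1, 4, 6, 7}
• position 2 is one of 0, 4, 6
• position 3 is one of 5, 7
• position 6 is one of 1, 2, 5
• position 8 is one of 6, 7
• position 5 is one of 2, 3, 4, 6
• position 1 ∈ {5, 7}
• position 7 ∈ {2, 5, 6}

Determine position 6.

The 8 variables together cover exactly {0, 1, 2, 3, 4, 5, 6, 7} — 8 values for 8 variables — and 3 appears only in position 5's list, so position 5 = 3.
position 1 and position 3 between them cover only {5, 7} — a naked pair. Remove those values from position 4, position 6, position 7, position 8.
position 8 must be 6 (only option left). Eliminate 6 elsewhere: position 2, position 4, position 7.
position 7's domain is down to {2}, so position 7 = 2. Strike 2 from position 6.
So position 6 = 1.

1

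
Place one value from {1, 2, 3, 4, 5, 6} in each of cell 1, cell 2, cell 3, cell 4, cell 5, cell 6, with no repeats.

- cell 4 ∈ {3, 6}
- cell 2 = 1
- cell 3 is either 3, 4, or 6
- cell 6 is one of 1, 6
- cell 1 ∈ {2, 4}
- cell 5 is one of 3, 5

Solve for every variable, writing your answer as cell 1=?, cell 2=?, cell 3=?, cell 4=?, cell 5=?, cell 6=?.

cell 2 has just one choice, so cell 2 = 1. Eliminate 1 elsewhere: cell 6.
cell 6 has just one choice, so cell 6 = 6. So cell 3, cell 4 can't be 6.
That leaves cell 4 = 3. Strike 3 from cell 3, cell 5.
cell 5 has just one choice, so cell 5 = 5.
That leaves cell 3 = 4. So cell 1 can't be 4.
That leaves cell 1 = 2.

cell 1=2, cell 2=1, cell 3=4, cell 4=3, cell 5=5, cell 6=6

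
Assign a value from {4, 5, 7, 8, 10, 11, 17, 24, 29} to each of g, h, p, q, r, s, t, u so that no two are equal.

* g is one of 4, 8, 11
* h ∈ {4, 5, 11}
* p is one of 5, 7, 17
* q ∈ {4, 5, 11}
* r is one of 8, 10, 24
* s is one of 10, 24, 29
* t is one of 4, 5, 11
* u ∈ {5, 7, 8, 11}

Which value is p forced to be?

17

The 3 variables h, q, t are confined to {4, 5, 11}, which locks those values in; drop them from g, p, u.
g must be 8 (only option left). Eliminate 8 elsewhere: r, u.
u's domain is down to {7}, so u = 7. So p can't be 7.
So p = 17.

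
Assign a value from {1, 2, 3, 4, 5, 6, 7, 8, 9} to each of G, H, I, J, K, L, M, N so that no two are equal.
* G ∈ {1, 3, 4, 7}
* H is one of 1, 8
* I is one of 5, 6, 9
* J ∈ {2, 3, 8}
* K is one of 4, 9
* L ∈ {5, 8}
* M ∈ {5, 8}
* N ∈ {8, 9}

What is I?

L and M between them cover only {5, 8} — a naked pair. Remove those values from H, I, J, N.
H's domain is down to {1}, so H = 1. Strike 1 from G.
N's domain is down to {9}, so N = 9. Strike 9 from I, K.
So I = 6.

6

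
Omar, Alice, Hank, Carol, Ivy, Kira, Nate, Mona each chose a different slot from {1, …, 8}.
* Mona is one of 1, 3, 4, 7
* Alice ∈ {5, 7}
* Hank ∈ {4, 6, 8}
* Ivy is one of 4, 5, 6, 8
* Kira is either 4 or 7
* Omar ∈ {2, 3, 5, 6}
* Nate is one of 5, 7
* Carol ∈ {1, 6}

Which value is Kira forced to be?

The 8 variables draw from only 8 values {1, 2, 3, 4, 5, 6, 7, 8}, so each is used; only Omar can be 2, hence Omar = 2.
The 7 still-open variables together cover exactly {1, 3, 4, 5, 6, 7, 8} — 7 values for 7 variables — and 3 appears only in Mona's list, so Mona = 3.
Among the 6 still-open variables, 1 fits only Carol (and all 6 values in {1, 4, 5, 6, 7, 8} must be used), so Carol = 1.
Alice and Nate between them cover only {5, 7} — a naked pair. Remove those values from Ivy, Kira.
So Kira = 4.

4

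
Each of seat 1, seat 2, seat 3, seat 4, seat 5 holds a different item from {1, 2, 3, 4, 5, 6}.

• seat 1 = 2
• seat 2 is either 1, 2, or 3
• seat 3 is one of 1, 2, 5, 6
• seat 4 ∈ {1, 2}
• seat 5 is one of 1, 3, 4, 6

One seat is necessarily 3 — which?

seat 1 has just one choice, so seat 1 = 2. Remove 2 from seat 2, seat 3, seat 4.
seat 4's domain is down to {1}, so seat 4 = 1. Remove 1 from seat 2, seat 3, seat 5.

seat 2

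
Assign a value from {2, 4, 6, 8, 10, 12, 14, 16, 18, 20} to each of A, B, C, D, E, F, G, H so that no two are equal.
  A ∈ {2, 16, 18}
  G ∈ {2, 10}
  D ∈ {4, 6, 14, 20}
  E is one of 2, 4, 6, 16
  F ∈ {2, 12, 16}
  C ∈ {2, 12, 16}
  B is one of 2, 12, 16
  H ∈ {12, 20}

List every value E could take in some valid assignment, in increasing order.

B, C, F share exactly the 3 values {2, 12, 16}; by pigeonhole those values go to them, so strike 2, 12, 16 from A, E, G, H.
A has just one choice, so A = 18.
That leaves G = 10.
That leaves H = 20. Eliminate 20 elsewhere: D.
No further eliminations apply; E can still be any of 4, 6.

4, 6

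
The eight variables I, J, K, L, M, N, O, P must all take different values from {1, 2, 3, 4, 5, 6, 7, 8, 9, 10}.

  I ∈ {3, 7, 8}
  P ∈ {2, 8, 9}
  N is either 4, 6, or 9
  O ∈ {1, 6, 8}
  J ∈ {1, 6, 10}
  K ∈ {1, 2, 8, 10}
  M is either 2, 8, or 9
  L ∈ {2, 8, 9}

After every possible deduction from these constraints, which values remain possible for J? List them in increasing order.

1, 6, 10

The 3 variables L, M, P are confined to {2, 8, 9}, which locks those values in; drop them from I, K, N, O.
J, K, O between them cover only {1, 6, 10} — a naked triple. Remove those values from N.
That leaves N = 4.
No further eliminations apply; J can still be any of 1, 6, 10.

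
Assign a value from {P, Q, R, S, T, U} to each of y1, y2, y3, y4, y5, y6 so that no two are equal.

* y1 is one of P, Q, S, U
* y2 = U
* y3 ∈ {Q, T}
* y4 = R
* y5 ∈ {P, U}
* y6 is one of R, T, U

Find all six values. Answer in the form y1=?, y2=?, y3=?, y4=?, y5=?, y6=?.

y2 has just one choice, so y2 = U. Eliminate U elsewhere: y1, y5, y6.
y4's domain is down to {R}, so y4 = R. Remove R from y6.
y5 has just one choice, so y5 = P. Strike P from y1.
y6's domain is down to {T}, so y6 = T. Strike T from y3.
y3 must be Q (only option left). Eliminate Q elsewhere: y1.
That leaves y1 = S.

y1=S, y2=U, y3=Q, y4=R, y5=P, y6=T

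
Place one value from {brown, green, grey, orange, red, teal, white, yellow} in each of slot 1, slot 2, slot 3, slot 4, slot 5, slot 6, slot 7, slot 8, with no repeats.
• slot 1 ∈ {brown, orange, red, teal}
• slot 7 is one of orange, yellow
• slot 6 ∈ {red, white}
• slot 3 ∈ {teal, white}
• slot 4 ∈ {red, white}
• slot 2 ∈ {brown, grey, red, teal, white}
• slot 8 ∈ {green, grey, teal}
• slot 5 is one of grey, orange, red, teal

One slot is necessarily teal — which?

The 8 variables together cover exactly {brown, green, grey, orange, red, teal, white, yellow} — 8 values for 8 variables — and green appears only in slot 8's list, so slot 8 = green.
The 7 still-open variables together cover exactly {brown, grey, orange, red, teal, white, yellow} — 7 values for 7 variables — and yellow appears only in slot 7's list, so slot 7 = yellow.
slot 4 and slot 6 between them cover only {red, white} — a naked pair. Remove those values from slot 1, slot 2, slot 3, slot 5.
So teal goes to slot 3.

slot 3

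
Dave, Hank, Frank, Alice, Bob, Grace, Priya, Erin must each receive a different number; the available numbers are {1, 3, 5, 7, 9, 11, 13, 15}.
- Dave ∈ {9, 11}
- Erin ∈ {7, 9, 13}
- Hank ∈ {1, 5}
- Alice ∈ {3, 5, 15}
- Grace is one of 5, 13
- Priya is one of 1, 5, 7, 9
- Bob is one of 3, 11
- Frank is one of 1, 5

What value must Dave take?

The 8 variables together cover exactly {1, 3, 5, 7, 9, 11, 13, 15} — 8 values for 8 variables — and 15 appears only in Alice's list, so Alice = 15.
The 7 still-open variables together cover exactly {1, 3, 5, 7, 9, 11, 13} — 7 values for 7 variables — and 3 appears only in Bob's list, so Bob = 3.
The 6 still-open variables draw from only 6 values {1, 5, 7, 9, 11, 13}, so each is used; only Dave can be 11, hence Dave = 11.

11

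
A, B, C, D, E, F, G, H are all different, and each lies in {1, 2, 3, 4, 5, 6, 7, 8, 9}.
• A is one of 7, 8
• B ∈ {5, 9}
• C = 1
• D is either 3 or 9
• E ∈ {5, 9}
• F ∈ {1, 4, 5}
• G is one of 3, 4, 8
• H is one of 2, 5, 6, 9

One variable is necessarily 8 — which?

C's domain is down to {1}, so C = 1. Remove 1 from F.
The 2 variables B and E are confined to {5, 9}, which locks those values in; drop them from D, F, H.
D must be 3 (only option left). Remove 3 from G.
F's domain is down to {4}, so F = 4. Strike 4 from G.
So 8 goes to G.

G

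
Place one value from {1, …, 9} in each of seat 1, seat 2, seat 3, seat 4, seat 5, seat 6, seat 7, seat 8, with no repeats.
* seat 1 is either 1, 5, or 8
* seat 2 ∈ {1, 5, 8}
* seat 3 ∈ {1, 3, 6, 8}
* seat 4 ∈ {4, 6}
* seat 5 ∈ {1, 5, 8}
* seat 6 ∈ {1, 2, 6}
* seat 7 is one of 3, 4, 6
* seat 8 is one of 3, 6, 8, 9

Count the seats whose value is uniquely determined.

2

The 8 variables draw from only 8 values {1, 2, 3, 4, 5, 6, 8, 9}, so each is used; only seat 6 can be 2, hence seat 6 = 2.
Among the 7 still-open variables, 9 fits only seat 8 (and all 7 values in {1, 3, 4, 5, 6, 8, 9} must be used), so seat 8 = 9.
seat 1, seat 2, seat 5 share exactly the 3 values {1, 5, 8}; by pigeonhole those values go to them, so strike 1, 5, 8 from seat 3.
Determined: seat 6=2, seat 8=9. The other seats each still have more than one consistent value. That makes 2.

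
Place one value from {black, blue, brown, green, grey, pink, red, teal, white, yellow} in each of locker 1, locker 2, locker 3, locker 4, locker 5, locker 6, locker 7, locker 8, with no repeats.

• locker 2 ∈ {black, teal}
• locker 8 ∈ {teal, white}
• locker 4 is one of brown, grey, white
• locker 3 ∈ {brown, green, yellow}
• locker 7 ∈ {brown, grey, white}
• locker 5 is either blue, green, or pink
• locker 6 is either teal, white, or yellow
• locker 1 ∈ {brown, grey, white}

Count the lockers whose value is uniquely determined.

locker 1, locker 4, locker 7 share exactly the 3 values {brown, grey, white}; by pigeonhole those values go to them, so strike brown, grey, white from locker 3, locker 6, locker 8.
That leaves locker 8 = teal. Eliminate teal elsewhere: locker 2, locker 6.
That leaves locker 2 = black.
locker 6 must be yellow (only option left). So locker 3 can't be yellow.
That leaves locker 3 = green. Eliminate green elsewhere: locker 5.
Determined: locker 2=black, locker 3=green, locker 6=yellow, locker 8=teal. The other lockers each still have more than one consistent value. That makes 4.

4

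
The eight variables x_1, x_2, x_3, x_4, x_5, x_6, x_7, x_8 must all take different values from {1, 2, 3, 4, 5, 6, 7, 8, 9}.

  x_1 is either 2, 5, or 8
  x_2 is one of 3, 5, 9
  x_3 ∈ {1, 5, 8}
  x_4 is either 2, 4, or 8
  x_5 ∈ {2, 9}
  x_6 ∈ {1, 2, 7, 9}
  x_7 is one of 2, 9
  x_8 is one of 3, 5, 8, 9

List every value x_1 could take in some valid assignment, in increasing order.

5, 8

Among the 8 variables, 4 fits only x_4 (and all 8 values in {1, 2, 3, 4, 5, 7, 8, 9} must be used), so x_4 = 4.
The 7 still-open variables draw from only 7 values {1, 2, 3, 5, 7, 8, 9}, so each is used; only x_6 can be 7, hence x_6 = 7.
Among the 6 still-open variables, 1 fits only x_3 (and all 6 values in {1, 2, 3, 5, 8, 9} must be used), so x_3 = 1.
The 2 variables x_5 and x_7 are confined to {2, 9}, which locks those values in; drop them from x_1, x_2, x_8.
No further eliminations apply; x_1 can still be any of 5, 8.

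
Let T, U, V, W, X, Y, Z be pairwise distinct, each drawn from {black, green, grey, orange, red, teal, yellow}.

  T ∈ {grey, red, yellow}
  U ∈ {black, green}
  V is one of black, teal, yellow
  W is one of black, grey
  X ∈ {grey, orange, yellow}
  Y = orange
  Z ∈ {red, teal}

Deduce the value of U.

green

Y must be orange (only option left). Eliminate orange elsewhere: X.
Among the 6 still-open variables, green fits only U (and all 6 values in {black, green, grey, red, teal, yellow} must be used), so U = green.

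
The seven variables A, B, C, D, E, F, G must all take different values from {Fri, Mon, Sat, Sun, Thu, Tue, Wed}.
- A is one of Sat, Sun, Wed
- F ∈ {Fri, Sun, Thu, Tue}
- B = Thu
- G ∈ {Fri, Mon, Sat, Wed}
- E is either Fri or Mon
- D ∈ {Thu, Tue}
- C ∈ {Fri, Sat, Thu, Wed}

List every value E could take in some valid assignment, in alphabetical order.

B must be Thu (only option left). Eliminate Thu elsewhere: C, D, F.
D's domain is down to {Tue}, so D = Tue. So F can't be Tue.
No further eliminations apply; E can still be any of Fri, Mon.

Fri, Mon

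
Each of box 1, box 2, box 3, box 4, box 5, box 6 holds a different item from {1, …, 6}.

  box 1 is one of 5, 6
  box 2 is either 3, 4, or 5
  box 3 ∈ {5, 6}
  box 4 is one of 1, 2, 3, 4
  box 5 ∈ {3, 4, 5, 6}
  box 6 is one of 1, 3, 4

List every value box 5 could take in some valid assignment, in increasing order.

The 6 variables together cover exactly {1, 2, 3, 4, 5, 6} — 6 values for 6 variables — and 2 appears only in box 4's list, so box 4 = 2.
Among the 5 still-open variables, 1 fits only box 6 (and all 5 values in {1, 3, 4, 5, 6} must be used), so box 6 = 1.
The 2 variables box 1 and box 3 are confined to {5, 6}, which locks those values in; drop them from box 2, box 5.
No further eliminations apply; box 5 can still be any of 3, 4.

3, 4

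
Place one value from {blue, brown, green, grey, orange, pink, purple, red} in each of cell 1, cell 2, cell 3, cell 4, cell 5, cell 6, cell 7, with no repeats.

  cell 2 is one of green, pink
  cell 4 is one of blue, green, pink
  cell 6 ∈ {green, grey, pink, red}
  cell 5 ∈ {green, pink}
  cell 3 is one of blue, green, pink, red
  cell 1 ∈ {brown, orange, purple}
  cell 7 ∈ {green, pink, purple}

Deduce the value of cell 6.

cell 2 and cell 5 between them cover only {green, pink} — a naked pair. Remove those values from cell 3, cell 4, cell 6, cell 7.
cell 4 must be blue (only option left). So cell 3 can't be blue.
That leaves cell 7 = purple. So cell 1 can't be purple.
cell 3 must be red (only option left). Strike red from cell 6.
So cell 6 = grey.

grey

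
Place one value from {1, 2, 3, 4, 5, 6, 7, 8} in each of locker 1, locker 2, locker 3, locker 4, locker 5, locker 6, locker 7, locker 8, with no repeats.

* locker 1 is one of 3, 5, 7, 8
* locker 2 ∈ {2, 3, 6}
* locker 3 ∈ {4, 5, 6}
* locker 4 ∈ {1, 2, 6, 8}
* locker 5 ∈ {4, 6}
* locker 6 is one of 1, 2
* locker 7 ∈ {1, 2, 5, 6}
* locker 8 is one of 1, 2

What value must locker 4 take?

The 8 variables draw from only 8 values {1, 2, 3, 4, 5, 6, 7, 8}, so each is used; only locker 1 can be 7, hence locker 1 = 7.
The 7 still-open variables together cover exactly {1, 2, 3, 4, 5, 6, 8} — 7 values for 7 variables — and 3 appears only in locker 2's list, so locker 2 = 3.
Among the 6 still-open variables, 8 fits only locker 4 (and all 6 values in {1, 2, 4, 5, 6, 8} must be used), so locker 4 = 8.

8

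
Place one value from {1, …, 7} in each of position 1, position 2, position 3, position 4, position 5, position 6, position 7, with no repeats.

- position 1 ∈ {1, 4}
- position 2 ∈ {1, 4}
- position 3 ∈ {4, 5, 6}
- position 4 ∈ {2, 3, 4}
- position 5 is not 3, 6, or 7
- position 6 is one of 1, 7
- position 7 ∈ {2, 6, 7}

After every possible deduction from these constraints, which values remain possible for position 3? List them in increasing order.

5, 6

Among the 7 variables, 3 fits only position 4 (and all 7 values in {1, 2, 3, 4, 5, 6, 7} must be used), so position 4 = 3.
position 1 and position 2 between them cover only {1, 4} — a naked pair. Remove those values from position 3, position 5, position 6.
position 6 has just one choice, so position 6 = 7. So position 7 can't be 7.
No further eliminations apply; position 3 can still be any of 5, 6.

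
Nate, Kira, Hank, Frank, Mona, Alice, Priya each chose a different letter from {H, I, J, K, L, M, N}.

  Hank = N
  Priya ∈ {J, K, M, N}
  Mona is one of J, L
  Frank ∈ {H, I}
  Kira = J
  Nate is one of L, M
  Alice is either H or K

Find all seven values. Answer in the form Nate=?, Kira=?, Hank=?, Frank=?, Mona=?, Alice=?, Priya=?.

Nate=M, Kira=J, Hank=N, Frank=I, Mona=L, Alice=H, Priya=K

Kira's domain is down to {J}, so Kira = J. Eliminate J elsewhere: Mona, Priya.
Hank has just one choice, so Hank = N. So Priya can't be N.
Mona must be L (only option left). Remove L from Nate.
Nate has just one choice, so Nate = M. Strike M from Priya.
That leaves Priya = K. Strike K from Alice.
Alice's domain is down to {H}, so Alice = H. So Frank can't be H.
That leaves Frank = I.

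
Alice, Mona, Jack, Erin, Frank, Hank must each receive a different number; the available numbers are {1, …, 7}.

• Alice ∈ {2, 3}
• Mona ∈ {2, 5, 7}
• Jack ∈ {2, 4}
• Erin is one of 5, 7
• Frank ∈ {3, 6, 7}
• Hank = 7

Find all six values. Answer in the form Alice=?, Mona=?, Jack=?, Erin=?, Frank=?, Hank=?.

Alice=3, Mona=2, Jack=4, Erin=5, Frank=6, Hank=7

Hank's domain is down to {7}, so Hank = 7. Remove 7 from Mona, Erin, Frank.
That leaves Erin = 5. Eliminate 5 elsewhere: Mona.
Mona's domain is down to {2}, so Mona = 2. So Alice, Jack can't be 2.
Jack has just one choice, so Jack = 4.
Alice's domain is down to {3}, so Alice = 3. Strike 3 from Frank.
Frank has just one choice, so Frank = 6.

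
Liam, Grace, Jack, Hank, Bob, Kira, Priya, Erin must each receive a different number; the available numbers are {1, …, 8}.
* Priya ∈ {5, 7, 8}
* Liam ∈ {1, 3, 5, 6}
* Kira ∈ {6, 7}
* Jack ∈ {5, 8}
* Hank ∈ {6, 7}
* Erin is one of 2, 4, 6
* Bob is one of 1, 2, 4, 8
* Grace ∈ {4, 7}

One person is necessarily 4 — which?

The 8 variables draw from only 8 values {1, 2, 3, 4, 5, 6, 7, 8}, so each is used; only Liam can be 3, hence Liam = 3.
The 7 still-open variables together cover exactly {1, 2, 4, 5, 6, 7, 8} — 7 values for 7 variables — and 1 appears only in Bob's list, so Bob = 1.
The 6 still-open variables together cover exactly {2, 4, 5, 6, 7, 8} — 6 values for 6 variables — and 2 appears only in Erin's list, so Erin = 2.
Among the 5 still-open variables, 4 fits only Grace (and all 5 values in {4, 5, 6, 7, 8} must be used), so Grace = 4.

Grace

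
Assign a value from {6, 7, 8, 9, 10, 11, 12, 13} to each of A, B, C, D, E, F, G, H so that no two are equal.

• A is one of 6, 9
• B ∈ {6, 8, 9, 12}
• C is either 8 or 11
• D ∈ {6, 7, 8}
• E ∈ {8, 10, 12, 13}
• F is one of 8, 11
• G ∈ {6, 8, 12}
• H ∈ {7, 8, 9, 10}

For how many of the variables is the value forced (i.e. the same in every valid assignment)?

Among the 8 variables, 13 fits only E (and all 8 values in {6, 7, 8, 9, 10, 11, 12, 13} must be used), so E = 13.
Among the 7 still-open variables, 10 fits only H (and all 7 values in {6, 7, 8, 9, 10, 11, 12} must be used), so H = 10.
The 6 still-open variables together cover exactly {6, 7, 8, 9, 11, 12} — 6 values for 6 variables — and 7 appears only in D's list, so D = 7.
C and F between them cover only {8, 11} — a naked pair. Remove those values from B, G.
Determined: D=7, E=13, H=10. The other variables each still have more than one consistent value. That makes 3.

3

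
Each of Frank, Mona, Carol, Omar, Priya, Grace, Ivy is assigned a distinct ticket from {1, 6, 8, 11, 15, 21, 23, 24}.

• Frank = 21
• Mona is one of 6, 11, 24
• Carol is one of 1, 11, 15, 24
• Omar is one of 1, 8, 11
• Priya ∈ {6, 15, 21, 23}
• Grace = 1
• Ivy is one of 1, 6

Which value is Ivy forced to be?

6

Frank's domain is down to {21}, so Frank = 21. Remove 21 from Priya.
Grace must be 1 (only option left). So Carol, Omar, Ivy can't be 1.
So Ivy = 6.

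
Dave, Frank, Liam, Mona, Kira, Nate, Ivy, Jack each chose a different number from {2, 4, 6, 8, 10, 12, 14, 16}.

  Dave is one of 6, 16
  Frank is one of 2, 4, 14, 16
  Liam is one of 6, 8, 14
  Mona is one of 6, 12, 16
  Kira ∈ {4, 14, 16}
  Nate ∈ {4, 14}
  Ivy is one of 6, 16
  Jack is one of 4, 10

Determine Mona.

Among the 8 variables, 2 fits only Frank (and all 8 values in {2, 4, 6, 8, 10, 12, 14, 16} must be used), so Frank = 2.
The 7 still-open variables draw from only 7 values {4, 6, 8, 10, 12, 14, 16}, so each is used; only Liam can be 8, hence Liam = 8.
The 6 still-open variables draw from only 6 values {4, 6, 10, 12, 14, 16}, so each is used; only Jack can be 10, hence Jack = 10.
Among the 5 still-open variables, 12 fits only Mona (and all 5 values in {4, 6, 12, 14, 16} must be used), so Mona = 12.

12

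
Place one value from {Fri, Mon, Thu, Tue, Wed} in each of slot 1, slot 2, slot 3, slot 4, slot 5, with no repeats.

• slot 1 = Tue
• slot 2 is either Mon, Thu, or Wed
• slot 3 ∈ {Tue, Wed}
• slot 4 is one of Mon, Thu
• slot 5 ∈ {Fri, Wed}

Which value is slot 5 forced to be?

slot 1's domain is down to {Tue}, so slot 1 = Tue. So slot 3 can't be Tue.
slot 3 must be Wed (only option left). Remove Wed from slot 2, slot 5.
So slot 5 = Fri.

Fri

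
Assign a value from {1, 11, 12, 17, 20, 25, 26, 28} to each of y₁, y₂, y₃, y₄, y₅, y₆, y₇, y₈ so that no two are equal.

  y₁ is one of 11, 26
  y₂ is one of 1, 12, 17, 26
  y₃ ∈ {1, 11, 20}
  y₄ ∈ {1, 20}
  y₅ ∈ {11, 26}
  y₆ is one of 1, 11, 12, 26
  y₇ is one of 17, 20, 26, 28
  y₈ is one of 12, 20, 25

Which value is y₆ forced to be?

12

Among the 8 variables, 25 fits only y₈ (and all 8 values in {1, 11, 12, 17, 20, 25, 26, 28} must be used), so y₈ = 25.
The 7 still-open variables draw from only 7 values {1, 11, 12, 17, 20, 26, 28}, so each is used; only y₇ can be 28, hence y₇ = 28.
The 6 still-open variables together cover exactly {1, 11, 12, 17, 20, 26} — 6 values for 6 variables — and 17 appears only in y₂'s list, so y₂ = 17.
The 5 still-open variables draw from only 5 values {1, 11, 12, 20, 26}, so each is used; only y₆ can be 12, hence y₆ = 12.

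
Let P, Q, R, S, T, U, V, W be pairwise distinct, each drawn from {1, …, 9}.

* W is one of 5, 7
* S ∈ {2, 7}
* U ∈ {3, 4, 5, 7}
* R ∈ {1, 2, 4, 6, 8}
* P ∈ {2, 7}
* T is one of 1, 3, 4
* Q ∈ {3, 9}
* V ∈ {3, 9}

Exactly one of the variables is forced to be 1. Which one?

T

P and S between them cover only {2, 7} — a naked pair. Remove those values from R, U, W.
That leaves W = 5. So U can't be 5.
Q and V between them cover only {3, 9} — a naked pair. Remove those values from T, U.
U's domain is down to {4}, so U = 4. Remove 4 from R, T.
So 1 goes to T.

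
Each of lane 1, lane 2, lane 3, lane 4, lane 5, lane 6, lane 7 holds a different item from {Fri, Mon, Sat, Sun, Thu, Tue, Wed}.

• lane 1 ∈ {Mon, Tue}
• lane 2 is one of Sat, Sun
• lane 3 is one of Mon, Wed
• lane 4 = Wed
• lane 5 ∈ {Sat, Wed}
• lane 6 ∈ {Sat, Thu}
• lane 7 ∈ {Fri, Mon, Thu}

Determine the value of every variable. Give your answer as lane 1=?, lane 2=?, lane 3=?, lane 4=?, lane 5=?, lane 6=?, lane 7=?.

lane 1=Tue, lane 2=Sun, lane 3=Mon, lane 4=Wed, lane 5=Sat, lane 6=Thu, lane 7=Fri

lane 4 has just one choice, so lane 4 = Wed. Remove Wed from lane 3, lane 5.
lane 5 must be Sat (only option left). Strike Sat from lane 2, lane 6.
lane 6's domain is down to {Thu}, so lane 6 = Thu. Remove Thu from lane 7.
That leaves lane 2 = Sun.
lane 3 must be Mon (only option left). Strike Mon from lane 1, lane 7.
That leaves lane 7 = Fri.
lane 1 has just one choice, so lane 1 = Tue.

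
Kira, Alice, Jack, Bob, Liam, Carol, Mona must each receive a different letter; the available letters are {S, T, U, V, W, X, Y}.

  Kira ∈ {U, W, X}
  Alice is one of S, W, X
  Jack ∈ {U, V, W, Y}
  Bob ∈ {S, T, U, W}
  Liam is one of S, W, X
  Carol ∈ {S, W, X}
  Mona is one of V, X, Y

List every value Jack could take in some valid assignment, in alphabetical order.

Among the 7 variables, T fits only Bob (and all 7 values in {S, T, U, V, W, X, Y} must be used), so Bob = T.
Alice, Liam, Carol between them cover only {S, W, X} — a naked triple. Remove those values from Kira, Jack, Mona.
Kira has just one choice, so Kira = U. Remove U from Jack.
No further eliminations apply; Jack can still be any of V, Y.

V, Y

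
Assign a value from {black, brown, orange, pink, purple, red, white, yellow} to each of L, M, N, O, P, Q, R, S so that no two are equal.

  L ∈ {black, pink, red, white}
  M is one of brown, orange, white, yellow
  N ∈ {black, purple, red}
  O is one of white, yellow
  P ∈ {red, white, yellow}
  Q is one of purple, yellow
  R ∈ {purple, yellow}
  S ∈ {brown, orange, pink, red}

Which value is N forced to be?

black

Q and R share exactly the 2 values {purple, yellow}; by pigeonhole those values go to them, so strike purple, yellow from M, N, O, P.
That leaves O = white. Remove white from L, M, P.
P has just one choice, so P = red. Remove red from L, N, S.
So N = black.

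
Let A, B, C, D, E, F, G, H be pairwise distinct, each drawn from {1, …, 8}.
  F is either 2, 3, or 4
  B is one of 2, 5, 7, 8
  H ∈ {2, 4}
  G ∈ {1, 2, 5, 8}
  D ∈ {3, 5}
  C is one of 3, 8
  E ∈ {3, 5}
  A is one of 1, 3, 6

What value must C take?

The 8 variables draw from only 8 values {1, 2, 3, 4, 5, 6, 7, 8}, so each is used; only A can be 6, hence A = 6.
Among the 7 still-open variables, 1 fits only G (and all 7 values in {1, 2, 3, 4, 5, 7, 8} must be used), so G = 1.
Among the 6 still-open variables, 7 fits only B (and all 6 values in {2, 3, 4, 5, 7, 8} must be used), so B = 7.
Among the 5 still-open variables, 8 fits only C (and all 5 values in {2, 3, 4, 5, 8} must be used), so C = 8.

8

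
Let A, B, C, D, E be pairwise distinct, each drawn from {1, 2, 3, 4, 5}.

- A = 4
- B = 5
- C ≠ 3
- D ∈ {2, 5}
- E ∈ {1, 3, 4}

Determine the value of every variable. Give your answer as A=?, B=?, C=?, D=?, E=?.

A has just one choice, so A = 4. Strike 4 from C, E.
B's domain is down to {5}, so B = 5. Strike 5 from C, D.
That leaves D = 2. Remove 2 from C.
C's domain is down to {1}, so C = 1. Eliminate 1 elsewhere: E.
That leaves E = 3.

A=4, B=5, C=1, D=2, E=3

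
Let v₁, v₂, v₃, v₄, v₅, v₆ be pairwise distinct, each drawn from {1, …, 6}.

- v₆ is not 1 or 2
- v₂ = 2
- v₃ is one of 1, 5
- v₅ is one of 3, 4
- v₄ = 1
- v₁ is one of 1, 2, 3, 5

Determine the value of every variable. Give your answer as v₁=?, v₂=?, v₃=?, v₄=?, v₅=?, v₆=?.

v₁=3, v₂=2, v₃=5, v₄=1, v₅=4, v₆=6

v₂'s domain is down to {2}, so v₂ = 2. Eliminate 2 elsewhere: v₁.
v₄'s domain is down to {1}, so v₄ = 1. Eliminate 1 elsewhere: v₁, v₃.
v₃ must be 5 (only option left). Remove 5 from v₁, v₆.
v₁ has just one choice, so v₁ = 3. Remove 3 from v₅, v₆.
v₅ must be 4 (only option left). Strike 4 from v₆.
v₆ has just one choice, so v₆ = 6.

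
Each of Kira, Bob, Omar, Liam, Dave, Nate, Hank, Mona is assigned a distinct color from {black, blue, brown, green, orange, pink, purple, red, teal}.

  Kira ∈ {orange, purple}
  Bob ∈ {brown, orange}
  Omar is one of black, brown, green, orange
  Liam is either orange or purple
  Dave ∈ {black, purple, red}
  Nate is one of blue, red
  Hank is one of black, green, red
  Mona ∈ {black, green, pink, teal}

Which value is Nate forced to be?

blue

The 2 variables Kira and Liam are confined to {orange, purple}, which locks those values in; drop them from Bob, Omar, Dave.
Bob has just one choice, so Bob = brown. Eliminate brown elsewhere: Omar.
The 3 variables Omar, Dave, Hank are confined to {black, green, red}, which locks those values in; drop them from Nate, Mona.
So Nate = blue.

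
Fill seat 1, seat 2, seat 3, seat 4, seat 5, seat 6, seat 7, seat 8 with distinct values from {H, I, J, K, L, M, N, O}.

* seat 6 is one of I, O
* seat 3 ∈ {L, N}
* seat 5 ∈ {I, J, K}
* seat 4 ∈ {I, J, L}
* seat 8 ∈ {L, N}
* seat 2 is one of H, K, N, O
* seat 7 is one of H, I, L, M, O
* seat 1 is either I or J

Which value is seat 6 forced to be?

O

Among the 8 variables, M fits only seat 7 (and all 8 values in {H, I, J, K, L, M, N, O} must be used), so seat 7 = M.
The 7 still-open variables together cover exactly {H, I, J, K, L, N, O} — 7 values for 7 variables — and H appears only in seat 2's list, so seat 2 = H.
The 6 still-open variables together cover exactly {I, J, K, L, N, O} — 6 values for 6 variables — and K appears only in seat 5's list, so seat 5 = K.
Among the 5 still-open variables, O fits only seat 6 (and all 5 values in {I, J, L, N, O} must be used), so seat 6 = O.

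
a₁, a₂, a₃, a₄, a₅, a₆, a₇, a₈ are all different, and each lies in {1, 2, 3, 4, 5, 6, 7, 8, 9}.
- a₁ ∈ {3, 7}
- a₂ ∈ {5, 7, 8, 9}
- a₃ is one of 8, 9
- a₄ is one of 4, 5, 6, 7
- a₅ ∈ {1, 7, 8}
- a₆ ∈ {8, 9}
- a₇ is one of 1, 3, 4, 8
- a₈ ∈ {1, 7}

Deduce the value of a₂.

5

Among the 8 variables, 6 fits only a₄ (and all 8 values in {1, 3, 4, 5, 6, 7, 8, 9} must be used), so a₄ = 6.
The 7 still-open variables together cover exactly {1, 3, 4, 5, 7, 8, 9} — 7 values for 7 variables — and 4 appears only in a₇'s list, so a₇ = 4.
Among the 6 still-open variables, 3 fits only a₁ (and all 6 values in {1, 3, 5, 7, 8, 9} must be used), so a₁ = 3.
Among the 5 still-open variables, 5 fits only a₂ (and all 5 values in {1, 5, 7, 8, 9} must be used), so a₂ = 5.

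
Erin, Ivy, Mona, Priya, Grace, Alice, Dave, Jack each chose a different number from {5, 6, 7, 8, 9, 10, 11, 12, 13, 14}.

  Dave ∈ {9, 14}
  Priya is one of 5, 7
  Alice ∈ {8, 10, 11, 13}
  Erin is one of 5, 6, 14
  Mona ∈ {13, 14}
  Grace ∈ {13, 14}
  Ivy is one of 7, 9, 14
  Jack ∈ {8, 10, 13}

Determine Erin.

The 2 variables Mona and Grace are confined to {13, 14}, which locks those values in; drop them from Erin, Ivy, Alice, Dave, Jack.
Dave has just one choice, so Dave = 9. Strike 9 from Ivy.
Ivy must be 7 (only option left). Eliminate 7 elsewhere: Priya.
Priya's domain is down to {5}, so Priya = 5. Remove 5 from Erin.
So Erin = 6.

6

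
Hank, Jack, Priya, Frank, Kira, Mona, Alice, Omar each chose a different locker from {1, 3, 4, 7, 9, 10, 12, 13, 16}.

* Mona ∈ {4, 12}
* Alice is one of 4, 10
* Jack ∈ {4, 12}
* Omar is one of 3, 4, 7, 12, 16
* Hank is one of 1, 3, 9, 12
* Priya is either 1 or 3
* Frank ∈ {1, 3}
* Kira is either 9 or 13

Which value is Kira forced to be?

13

Jack and Mona between them cover only {4, 12} — a naked pair. Remove those values from Hank, Alice, Omar.
Alice's domain is down to {10}, so Alice = 10.
Priya and Frank between them cover only {1, 3} — a naked pair. Remove those values from Hank, Omar.
Hank must be 9 (only option left). Remove 9 from Kira.
So Kira = 13.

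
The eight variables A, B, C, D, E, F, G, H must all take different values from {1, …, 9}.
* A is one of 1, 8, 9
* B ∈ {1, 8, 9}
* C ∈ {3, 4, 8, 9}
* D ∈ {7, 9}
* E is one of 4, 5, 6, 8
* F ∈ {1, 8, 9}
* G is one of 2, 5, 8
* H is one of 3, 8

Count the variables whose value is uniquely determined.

The 3 variables A, B, F are confined to {1, 8, 9}, which locks those values in; drop them from C, D, E, G, H.
That leaves D = 7.
H's domain is down to {3}, so H = 3. Eliminate 3 elsewhere: C.
C has just one choice, so C = 4. Strike 4 from E.
Determined: C=4, D=7, H=3. The other variables each still have more than one consistent value. That makes 3.

3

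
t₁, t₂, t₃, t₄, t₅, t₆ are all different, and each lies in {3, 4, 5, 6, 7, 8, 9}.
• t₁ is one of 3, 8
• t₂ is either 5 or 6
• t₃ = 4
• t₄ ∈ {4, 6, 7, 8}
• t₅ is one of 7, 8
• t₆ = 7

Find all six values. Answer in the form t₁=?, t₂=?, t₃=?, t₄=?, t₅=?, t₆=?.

t₁=3, t₂=5, t₃=4, t₄=6, t₅=8, t₆=7

t₃ has just one choice, so t₃ = 4. Eliminate 4 elsewhere: t₄.
t₆ must be 7 (only option left). Remove 7 from t₄, t₅.
t₅ must be 8 (only option left). Eliminate 8 elsewhere: t₁, t₄.
t₁ must be 3 (only option left).
That leaves t₄ = 6. Strike 6 from t₂.
t₂ has just one choice, so t₂ = 5.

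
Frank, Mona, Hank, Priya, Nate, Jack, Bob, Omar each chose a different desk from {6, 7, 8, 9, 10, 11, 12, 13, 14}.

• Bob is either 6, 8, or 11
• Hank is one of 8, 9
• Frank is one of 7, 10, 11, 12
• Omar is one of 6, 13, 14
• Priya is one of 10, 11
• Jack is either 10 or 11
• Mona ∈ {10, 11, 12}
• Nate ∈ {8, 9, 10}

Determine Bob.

Priya and Jack share exactly the 2 values {10, 11}; by pigeonhole those values go to them, so strike 10, 11 from Frank, Mona, Nate, Bob.
That leaves Mona = 12. Strike 12 from Frank.
Frank's domain is down to {7}, so Frank = 7.
Hank and Nate between them cover only {8, 9} — a naked pair. Remove those values from Bob.
So Bob = 6.

6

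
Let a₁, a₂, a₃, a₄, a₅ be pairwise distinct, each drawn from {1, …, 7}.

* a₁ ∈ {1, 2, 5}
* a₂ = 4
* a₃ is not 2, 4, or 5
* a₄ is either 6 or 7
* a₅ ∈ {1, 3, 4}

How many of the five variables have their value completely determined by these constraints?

a₂ must be 4 (only option left). So a₅ can't be 4.
Determined: a₂=4. The other variables each still have more than one consistent value. That makes 1.

1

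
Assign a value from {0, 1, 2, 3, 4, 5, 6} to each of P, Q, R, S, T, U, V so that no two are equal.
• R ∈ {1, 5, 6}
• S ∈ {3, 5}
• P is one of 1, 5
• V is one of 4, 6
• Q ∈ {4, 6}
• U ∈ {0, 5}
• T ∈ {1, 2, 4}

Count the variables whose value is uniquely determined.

Among the 7 variables, 0 fits only U (and all 7 values in {0, 1, 2, 3, 4, 5, 6} must be used), so U = 0.
The 6 still-open variables together cover exactly {1, 2, 3, 4, 5, 6} — 6 values for 6 variables — and 2 appears only in T's list, so T = 2.
The 5 still-open variables together cover exactly {1, 3, 4, 5, 6} — 5 values for 5 variables — and 3 appears only in S's list, so S = 3.
Q and V between them cover only {4, 6} — a naked pair. Remove those values from R.
Determined: S=3, T=2, U=0. The other variables each still have more than one consistent value. That makes 3.

3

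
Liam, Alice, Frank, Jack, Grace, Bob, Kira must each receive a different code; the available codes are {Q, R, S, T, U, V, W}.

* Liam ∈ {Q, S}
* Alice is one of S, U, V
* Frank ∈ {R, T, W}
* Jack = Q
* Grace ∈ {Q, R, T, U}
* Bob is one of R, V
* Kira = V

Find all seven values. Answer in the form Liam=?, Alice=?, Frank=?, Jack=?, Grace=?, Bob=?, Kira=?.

Jack's domain is down to {Q}, so Jack = Q. Strike Q from Liam, Grace.
That leaves Kira = V. Strike V from Alice, Bob.
Liam has just one choice, so Liam = S. Remove S from Alice.
That leaves Alice = U. So Grace can't be U.
That leaves Bob = R. Strike R from Frank, Grace.
Grace has just one choice, so Grace = T. So Frank can't be T.
Frank must be W (only option left).

Liam=S, Alice=U, Frank=W, Jack=Q, Grace=T, Bob=R, Kira=V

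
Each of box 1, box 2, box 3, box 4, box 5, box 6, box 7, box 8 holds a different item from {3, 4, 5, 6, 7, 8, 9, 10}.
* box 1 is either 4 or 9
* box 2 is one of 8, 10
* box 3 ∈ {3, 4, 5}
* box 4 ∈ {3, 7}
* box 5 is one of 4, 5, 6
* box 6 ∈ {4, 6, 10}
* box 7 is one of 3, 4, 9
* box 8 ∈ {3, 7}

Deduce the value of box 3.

The 8 variables together cover exactly {3, 4, 5, 6, 7, 8, 9, 10} — 8 values for 8 variables — and 8 appears only in box 2's list, so box 2 = 8.
The 7 still-open variables draw from only 7 values {3, 4, 5, 6, 7, 9, 10}, so each is used; only box 6 can be 10, hence box 6 = 10.
The 6 still-open variables together cover exactly {3, 4, 5, 6, 7, 9} — 6 values for 6 variables — and 6 appears only in box 5's list, so box 5 = 6.
The 5 still-open variables together cover exactly {3, 4, 5, 7, 9} — 5 values for 5 variables — and 5 appears only in box 3's list, so box 3 = 5.

5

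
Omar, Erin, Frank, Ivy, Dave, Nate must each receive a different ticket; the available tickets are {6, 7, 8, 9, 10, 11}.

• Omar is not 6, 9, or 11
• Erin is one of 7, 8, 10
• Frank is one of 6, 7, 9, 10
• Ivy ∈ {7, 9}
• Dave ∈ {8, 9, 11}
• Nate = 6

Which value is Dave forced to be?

11

Nate's domain is down to {6}, so Nate = 6. Eliminate 6 elsewhere: Frank.
The 5 still-open variables draw from only 5 values {7, 8, 9, 10, 11}, so each is used; only Dave can be 11, hence Dave = 11.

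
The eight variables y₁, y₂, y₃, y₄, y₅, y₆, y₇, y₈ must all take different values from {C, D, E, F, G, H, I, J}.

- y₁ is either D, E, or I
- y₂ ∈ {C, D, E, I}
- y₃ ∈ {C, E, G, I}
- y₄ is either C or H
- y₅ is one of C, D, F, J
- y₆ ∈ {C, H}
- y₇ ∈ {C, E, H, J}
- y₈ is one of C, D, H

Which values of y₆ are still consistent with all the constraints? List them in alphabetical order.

The 8 variables draw from only 8 values {C, D, E, F, G, H, I, J}, so each is used; only y₅ can be F, hence y₅ = F.
Among the 7 still-open variables, G fits only y₃ (and all 7 values in {C, D, E, G, H, I, J} must be used), so y₃ = G.
The 6 still-open variables draw from only 6 values {C, D, E, H, I, J}, so each is used; only y₇ can be J, hence y₇ = J.
The 2 variables y₄ and y₆ are confined to {C, H}, which locks those values in; drop them from y₂, y₈.
y₈ has just one choice, so y₈ = D. Strike D from y₁, y₂.
No further eliminations apply; y₆ can still be any of C, H.

C, H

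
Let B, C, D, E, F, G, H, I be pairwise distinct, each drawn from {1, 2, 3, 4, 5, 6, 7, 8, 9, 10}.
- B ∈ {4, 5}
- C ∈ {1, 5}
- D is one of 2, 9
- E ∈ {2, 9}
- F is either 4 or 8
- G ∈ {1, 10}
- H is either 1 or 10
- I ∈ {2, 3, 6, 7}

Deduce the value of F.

8

The 2 variables D and E are confined to {2, 9}, which locks those values in; drop them from I.
G and H between them cover only {1, 10} — a naked pair. Remove those values from C.
That leaves C = 5. Remove 5 from B.
B's domain is down to {4}, so B = 4. Remove 4 from F.
So F = 8.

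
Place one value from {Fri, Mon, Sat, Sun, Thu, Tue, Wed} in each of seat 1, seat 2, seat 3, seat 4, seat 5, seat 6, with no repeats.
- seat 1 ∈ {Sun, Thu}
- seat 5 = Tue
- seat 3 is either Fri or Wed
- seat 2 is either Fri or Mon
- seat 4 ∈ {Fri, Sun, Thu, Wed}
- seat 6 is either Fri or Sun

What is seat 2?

Mon

seat 5 must be Tue (only option left).
The 5 still-open variables together cover exactly {Fri, Mon, Sun, Thu, Wed} — 5 values for 5 variables — and Mon appears only in seat 2's list, so seat 2 = Mon.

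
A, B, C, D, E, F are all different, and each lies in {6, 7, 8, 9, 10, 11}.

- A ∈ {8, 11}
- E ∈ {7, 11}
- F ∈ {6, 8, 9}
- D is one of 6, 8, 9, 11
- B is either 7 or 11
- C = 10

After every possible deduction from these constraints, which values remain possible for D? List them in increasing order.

6, 9

C must be 10 (only option left).
B and E between them cover only {7, 11} — a naked pair. Remove those values from A, D.
A must be 8 (only option left). Remove 8 from D, F.
No further eliminations apply; D can still be any of 6, 9.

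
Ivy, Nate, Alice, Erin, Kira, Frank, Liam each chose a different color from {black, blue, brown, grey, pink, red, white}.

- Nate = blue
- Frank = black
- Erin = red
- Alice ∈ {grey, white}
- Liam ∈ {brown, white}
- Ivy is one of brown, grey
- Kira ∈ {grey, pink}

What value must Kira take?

Nate has just one choice, so Nate = blue.
Erin has just one choice, so Erin = red.
That leaves Frank = black.
The 4 still-open variables draw from only 4 values {brown, grey, pink, white}, so each is used; only Kira can be pink, hence Kira = pink.

pink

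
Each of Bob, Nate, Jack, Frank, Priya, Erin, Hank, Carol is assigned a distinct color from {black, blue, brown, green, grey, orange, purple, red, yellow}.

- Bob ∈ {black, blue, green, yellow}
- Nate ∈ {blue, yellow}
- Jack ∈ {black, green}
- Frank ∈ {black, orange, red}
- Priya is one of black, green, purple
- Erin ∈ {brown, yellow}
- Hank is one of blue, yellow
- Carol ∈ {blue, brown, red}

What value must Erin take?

brown

Among the 8 variables, orange fits only Frank (and all 8 values in {black, blue, brown, green, orange, purple, red, yellow} must be used), so Frank = orange.
The 7 still-open variables together cover exactly {black, blue, brown, green, purple, red, yellow} — 7 values for 7 variables — and purple appears only in Priya's list, so Priya = purple.
Among the 6 still-open variables, red fits only Carol (and all 6 values in {black, blue, brown, green, red, yellow} must be used), so Carol = red.
The 5 still-open variables draw from only 5 values {black, blue, brown, green, yellow}, so each is used; only Erin can be brown, hence Erin = brown.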